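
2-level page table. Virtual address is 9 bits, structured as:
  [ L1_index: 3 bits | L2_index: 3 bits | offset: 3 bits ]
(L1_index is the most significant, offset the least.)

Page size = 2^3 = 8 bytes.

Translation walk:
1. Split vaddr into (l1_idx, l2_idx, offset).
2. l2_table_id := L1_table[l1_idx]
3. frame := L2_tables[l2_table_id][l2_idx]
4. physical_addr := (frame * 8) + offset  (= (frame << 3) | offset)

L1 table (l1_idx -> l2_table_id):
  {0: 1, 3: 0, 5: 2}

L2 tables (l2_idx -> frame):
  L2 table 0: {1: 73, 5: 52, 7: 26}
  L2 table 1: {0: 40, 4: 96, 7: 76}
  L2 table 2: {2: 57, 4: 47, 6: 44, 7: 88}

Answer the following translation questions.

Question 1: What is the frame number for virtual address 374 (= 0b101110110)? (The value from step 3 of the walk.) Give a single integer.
vaddr = 374: l1_idx=5, l2_idx=6
L1[5] = 2; L2[2][6] = 44

Answer: 44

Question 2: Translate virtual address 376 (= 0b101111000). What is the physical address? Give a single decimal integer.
vaddr = 376 = 0b101111000
Split: l1_idx=5, l2_idx=7, offset=0
L1[5] = 2
L2[2][7] = 88
paddr = 88 * 8 + 0 = 704

Answer: 704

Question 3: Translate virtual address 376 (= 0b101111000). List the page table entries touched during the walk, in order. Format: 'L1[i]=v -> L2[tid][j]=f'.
vaddr = 376 = 0b101111000
Split: l1_idx=5, l2_idx=7, offset=0

Answer: L1[5]=2 -> L2[2][7]=88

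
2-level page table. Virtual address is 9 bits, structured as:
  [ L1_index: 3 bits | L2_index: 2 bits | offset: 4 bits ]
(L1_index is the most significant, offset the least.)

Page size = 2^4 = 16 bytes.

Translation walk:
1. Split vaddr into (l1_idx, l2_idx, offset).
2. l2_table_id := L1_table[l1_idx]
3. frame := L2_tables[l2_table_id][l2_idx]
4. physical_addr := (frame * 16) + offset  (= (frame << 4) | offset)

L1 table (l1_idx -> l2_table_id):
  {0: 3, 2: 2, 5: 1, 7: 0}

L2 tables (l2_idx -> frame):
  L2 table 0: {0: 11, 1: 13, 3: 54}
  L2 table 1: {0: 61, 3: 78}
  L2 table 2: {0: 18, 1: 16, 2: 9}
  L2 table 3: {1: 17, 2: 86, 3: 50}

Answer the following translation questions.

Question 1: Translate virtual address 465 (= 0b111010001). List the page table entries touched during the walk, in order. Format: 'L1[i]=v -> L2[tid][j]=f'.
vaddr = 465 = 0b111010001
Split: l1_idx=7, l2_idx=1, offset=1

Answer: L1[7]=0 -> L2[0][1]=13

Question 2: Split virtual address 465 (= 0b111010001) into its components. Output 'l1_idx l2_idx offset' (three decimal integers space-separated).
Answer: 7 1 1

Derivation:
vaddr = 465 = 0b111010001
  top 3 bits -> l1_idx = 7
  next 2 bits -> l2_idx = 1
  bottom 4 bits -> offset = 1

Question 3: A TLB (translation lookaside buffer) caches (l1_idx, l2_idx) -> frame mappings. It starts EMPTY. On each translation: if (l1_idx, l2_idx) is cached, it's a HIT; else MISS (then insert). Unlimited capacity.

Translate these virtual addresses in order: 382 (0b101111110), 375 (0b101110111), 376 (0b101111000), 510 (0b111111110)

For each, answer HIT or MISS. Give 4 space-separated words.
vaddr=382: (5,3) not in TLB -> MISS, insert
vaddr=375: (5,3) in TLB -> HIT
vaddr=376: (5,3) in TLB -> HIT
vaddr=510: (7,3) not in TLB -> MISS, insert

Answer: MISS HIT HIT MISS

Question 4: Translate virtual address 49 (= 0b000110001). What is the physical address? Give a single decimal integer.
Answer: 801

Derivation:
vaddr = 49 = 0b000110001
Split: l1_idx=0, l2_idx=3, offset=1
L1[0] = 3
L2[3][3] = 50
paddr = 50 * 16 + 1 = 801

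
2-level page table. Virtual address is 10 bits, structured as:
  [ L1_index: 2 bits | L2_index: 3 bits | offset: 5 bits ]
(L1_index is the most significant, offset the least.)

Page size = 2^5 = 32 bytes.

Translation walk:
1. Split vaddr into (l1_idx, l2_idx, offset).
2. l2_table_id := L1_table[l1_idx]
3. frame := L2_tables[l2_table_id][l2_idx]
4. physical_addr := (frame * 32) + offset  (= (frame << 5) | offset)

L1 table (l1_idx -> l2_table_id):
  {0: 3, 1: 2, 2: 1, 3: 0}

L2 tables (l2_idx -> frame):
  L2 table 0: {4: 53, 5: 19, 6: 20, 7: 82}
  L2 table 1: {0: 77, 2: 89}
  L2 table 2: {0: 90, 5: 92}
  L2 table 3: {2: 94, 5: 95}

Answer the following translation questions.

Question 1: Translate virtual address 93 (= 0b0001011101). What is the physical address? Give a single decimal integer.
Answer: 3037

Derivation:
vaddr = 93 = 0b0001011101
Split: l1_idx=0, l2_idx=2, offset=29
L1[0] = 3
L2[3][2] = 94
paddr = 94 * 32 + 29 = 3037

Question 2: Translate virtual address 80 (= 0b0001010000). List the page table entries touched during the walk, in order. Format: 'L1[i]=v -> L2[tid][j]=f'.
vaddr = 80 = 0b0001010000
Split: l1_idx=0, l2_idx=2, offset=16

Answer: L1[0]=3 -> L2[3][2]=94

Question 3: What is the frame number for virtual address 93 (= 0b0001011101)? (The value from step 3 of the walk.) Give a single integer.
Answer: 94

Derivation:
vaddr = 93: l1_idx=0, l2_idx=2
L1[0] = 3; L2[3][2] = 94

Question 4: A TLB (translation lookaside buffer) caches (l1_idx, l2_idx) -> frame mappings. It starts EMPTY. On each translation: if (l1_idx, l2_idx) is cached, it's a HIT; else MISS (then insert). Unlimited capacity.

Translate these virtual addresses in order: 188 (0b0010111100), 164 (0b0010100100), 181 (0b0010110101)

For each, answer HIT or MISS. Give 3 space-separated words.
vaddr=188: (0,5) not in TLB -> MISS, insert
vaddr=164: (0,5) in TLB -> HIT
vaddr=181: (0,5) in TLB -> HIT

Answer: MISS HIT HIT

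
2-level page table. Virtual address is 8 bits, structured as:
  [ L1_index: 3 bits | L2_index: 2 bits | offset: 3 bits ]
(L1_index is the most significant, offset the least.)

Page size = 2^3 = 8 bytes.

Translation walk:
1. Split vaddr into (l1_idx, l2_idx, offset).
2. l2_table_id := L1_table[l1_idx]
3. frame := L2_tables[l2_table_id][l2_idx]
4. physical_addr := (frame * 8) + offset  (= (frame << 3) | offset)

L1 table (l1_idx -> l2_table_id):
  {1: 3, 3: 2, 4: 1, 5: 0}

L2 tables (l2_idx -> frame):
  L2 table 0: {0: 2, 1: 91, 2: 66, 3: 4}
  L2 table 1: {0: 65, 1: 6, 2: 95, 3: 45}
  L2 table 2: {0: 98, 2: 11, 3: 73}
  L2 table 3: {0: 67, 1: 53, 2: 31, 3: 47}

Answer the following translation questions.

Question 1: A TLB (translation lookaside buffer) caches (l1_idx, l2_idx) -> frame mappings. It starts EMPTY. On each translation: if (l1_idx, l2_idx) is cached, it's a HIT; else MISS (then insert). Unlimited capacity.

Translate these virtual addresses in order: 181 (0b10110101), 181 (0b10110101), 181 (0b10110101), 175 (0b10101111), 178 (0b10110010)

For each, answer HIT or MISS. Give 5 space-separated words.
Answer: MISS HIT HIT MISS HIT

Derivation:
vaddr=181: (5,2) not in TLB -> MISS, insert
vaddr=181: (5,2) in TLB -> HIT
vaddr=181: (5,2) in TLB -> HIT
vaddr=175: (5,1) not in TLB -> MISS, insert
vaddr=178: (5,2) in TLB -> HIT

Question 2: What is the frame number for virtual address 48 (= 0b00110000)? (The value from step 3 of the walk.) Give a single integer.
Answer: 31

Derivation:
vaddr = 48: l1_idx=1, l2_idx=2
L1[1] = 3; L2[3][2] = 31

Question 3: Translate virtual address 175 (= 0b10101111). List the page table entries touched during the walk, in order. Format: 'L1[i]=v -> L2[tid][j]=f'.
vaddr = 175 = 0b10101111
Split: l1_idx=5, l2_idx=1, offset=7

Answer: L1[5]=0 -> L2[0][1]=91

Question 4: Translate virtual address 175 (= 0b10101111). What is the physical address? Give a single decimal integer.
vaddr = 175 = 0b10101111
Split: l1_idx=5, l2_idx=1, offset=7
L1[5] = 0
L2[0][1] = 91
paddr = 91 * 8 + 7 = 735

Answer: 735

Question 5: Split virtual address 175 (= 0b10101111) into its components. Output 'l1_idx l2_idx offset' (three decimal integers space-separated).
Answer: 5 1 7

Derivation:
vaddr = 175 = 0b10101111
  top 3 bits -> l1_idx = 5
  next 2 bits -> l2_idx = 1
  bottom 3 bits -> offset = 7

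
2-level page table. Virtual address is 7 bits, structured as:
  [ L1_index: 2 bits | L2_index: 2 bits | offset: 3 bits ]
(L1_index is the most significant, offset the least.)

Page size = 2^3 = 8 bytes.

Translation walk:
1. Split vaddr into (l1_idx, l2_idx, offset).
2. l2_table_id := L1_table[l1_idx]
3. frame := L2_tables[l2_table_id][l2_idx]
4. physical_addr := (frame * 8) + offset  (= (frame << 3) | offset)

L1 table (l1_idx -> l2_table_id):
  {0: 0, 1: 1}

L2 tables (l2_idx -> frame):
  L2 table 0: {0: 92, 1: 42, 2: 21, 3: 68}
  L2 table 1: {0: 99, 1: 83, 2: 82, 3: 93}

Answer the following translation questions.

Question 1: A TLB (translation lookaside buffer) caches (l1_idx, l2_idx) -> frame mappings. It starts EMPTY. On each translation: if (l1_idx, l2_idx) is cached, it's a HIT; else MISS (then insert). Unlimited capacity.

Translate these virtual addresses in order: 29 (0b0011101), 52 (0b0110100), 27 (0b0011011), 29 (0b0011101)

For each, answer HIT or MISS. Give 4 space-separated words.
Answer: MISS MISS HIT HIT

Derivation:
vaddr=29: (0,3) not in TLB -> MISS, insert
vaddr=52: (1,2) not in TLB -> MISS, insert
vaddr=27: (0,3) in TLB -> HIT
vaddr=29: (0,3) in TLB -> HIT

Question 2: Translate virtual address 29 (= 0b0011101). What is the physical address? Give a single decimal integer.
vaddr = 29 = 0b0011101
Split: l1_idx=0, l2_idx=3, offset=5
L1[0] = 0
L2[0][3] = 68
paddr = 68 * 8 + 5 = 549

Answer: 549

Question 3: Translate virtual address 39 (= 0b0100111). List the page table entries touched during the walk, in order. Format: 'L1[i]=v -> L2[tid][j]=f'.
vaddr = 39 = 0b0100111
Split: l1_idx=1, l2_idx=0, offset=7

Answer: L1[1]=1 -> L2[1][0]=99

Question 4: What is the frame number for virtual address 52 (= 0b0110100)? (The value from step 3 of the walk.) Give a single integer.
vaddr = 52: l1_idx=1, l2_idx=2
L1[1] = 1; L2[1][2] = 82

Answer: 82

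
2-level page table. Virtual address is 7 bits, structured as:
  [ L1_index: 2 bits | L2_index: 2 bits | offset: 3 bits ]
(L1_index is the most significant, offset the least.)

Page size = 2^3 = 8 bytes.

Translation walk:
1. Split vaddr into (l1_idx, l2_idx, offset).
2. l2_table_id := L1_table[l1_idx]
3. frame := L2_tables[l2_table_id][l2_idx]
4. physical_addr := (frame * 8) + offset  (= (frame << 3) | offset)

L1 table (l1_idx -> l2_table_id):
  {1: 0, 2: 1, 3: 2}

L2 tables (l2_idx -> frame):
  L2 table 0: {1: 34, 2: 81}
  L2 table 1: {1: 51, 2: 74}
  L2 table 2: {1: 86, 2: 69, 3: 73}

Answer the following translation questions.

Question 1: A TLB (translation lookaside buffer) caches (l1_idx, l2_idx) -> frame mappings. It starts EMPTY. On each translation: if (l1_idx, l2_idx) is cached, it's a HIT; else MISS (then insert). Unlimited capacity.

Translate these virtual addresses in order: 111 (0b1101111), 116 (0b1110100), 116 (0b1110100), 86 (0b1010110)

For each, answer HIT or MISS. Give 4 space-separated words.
Answer: MISS MISS HIT MISS

Derivation:
vaddr=111: (3,1) not in TLB -> MISS, insert
vaddr=116: (3,2) not in TLB -> MISS, insert
vaddr=116: (3,2) in TLB -> HIT
vaddr=86: (2,2) not in TLB -> MISS, insert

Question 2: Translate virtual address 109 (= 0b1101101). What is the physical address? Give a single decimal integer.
vaddr = 109 = 0b1101101
Split: l1_idx=3, l2_idx=1, offset=5
L1[3] = 2
L2[2][1] = 86
paddr = 86 * 8 + 5 = 693

Answer: 693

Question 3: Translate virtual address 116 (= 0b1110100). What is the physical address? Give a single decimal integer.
vaddr = 116 = 0b1110100
Split: l1_idx=3, l2_idx=2, offset=4
L1[3] = 2
L2[2][2] = 69
paddr = 69 * 8 + 4 = 556

Answer: 556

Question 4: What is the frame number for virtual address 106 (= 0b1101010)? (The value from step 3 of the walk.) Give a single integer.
vaddr = 106: l1_idx=3, l2_idx=1
L1[3] = 2; L2[2][1] = 86

Answer: 86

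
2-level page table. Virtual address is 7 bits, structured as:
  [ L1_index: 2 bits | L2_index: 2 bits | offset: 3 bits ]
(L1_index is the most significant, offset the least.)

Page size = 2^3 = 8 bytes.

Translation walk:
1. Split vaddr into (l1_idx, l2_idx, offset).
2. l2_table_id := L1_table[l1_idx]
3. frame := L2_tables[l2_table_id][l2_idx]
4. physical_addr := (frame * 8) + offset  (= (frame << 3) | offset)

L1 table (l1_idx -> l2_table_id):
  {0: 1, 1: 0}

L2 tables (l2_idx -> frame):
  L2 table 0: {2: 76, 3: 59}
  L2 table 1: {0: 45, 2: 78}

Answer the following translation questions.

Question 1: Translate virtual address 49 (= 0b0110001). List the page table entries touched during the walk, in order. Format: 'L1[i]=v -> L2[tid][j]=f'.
vaddr = 49 = 0b0110001
Split: l1_idx=1, l2_idx=2, offset=1

Answer: L1[1]=0 -> L2[0][2]=76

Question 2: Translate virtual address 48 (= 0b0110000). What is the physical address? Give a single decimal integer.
vaddr = 48 = 0b0110000
Split: l1_idx=1, l2_idx=2, offset=0
L1[1] = 0
L2[0][2] = 76
paddr = 76 * 8 + 0 = 608

Answer: 608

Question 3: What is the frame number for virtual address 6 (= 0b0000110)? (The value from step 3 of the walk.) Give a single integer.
vaddr = 6: l1_idx=0, l2_idx=0
L1[0] = 1; L2[1][0] = 45

Answer: 45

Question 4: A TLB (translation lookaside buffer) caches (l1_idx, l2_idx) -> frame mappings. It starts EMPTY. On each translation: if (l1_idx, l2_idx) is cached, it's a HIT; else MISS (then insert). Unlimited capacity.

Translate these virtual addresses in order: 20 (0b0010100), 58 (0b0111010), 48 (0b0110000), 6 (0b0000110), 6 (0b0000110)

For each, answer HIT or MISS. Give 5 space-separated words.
Answer: MISS MISS MISS MISS HIT

Derivation:
vaddr=20: (0,2) not in TLB -> MISS, insert
vaddr=58: (1,3) not in TLB -> MISS, insert
vaddr=48: (1,2) not in TLB -> MISS, insert
vaddr=6: (0,0) not in TLB -> MISS, insert
vaddr=6: (0,0) in TLB -> HIT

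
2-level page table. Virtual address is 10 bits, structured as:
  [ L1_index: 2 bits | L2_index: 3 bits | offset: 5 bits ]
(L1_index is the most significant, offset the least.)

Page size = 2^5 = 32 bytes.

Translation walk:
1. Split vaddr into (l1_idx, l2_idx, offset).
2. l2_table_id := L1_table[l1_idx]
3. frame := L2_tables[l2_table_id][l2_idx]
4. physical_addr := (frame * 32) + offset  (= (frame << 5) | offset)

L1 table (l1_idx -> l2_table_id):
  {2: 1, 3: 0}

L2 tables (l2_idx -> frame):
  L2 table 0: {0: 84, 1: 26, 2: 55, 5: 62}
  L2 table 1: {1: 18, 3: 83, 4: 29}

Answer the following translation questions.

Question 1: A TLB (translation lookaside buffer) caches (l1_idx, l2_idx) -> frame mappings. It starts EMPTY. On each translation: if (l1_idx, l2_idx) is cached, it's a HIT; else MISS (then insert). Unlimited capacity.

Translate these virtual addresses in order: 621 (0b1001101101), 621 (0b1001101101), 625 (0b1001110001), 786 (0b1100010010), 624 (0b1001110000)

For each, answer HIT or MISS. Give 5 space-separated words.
vaddr=621: (2,3) not in TLB -> MISS, insert
vaddr=621: (2,3) in TLB -> HIT
vaddr=625: (2,3) in TLB -> HIT
vaddr=786: (3,0) not in TLB -> MISS, insert
vaddr=624: (2,3) in TLB -> HIT

Answer: MISS HIT HIT MISS HIT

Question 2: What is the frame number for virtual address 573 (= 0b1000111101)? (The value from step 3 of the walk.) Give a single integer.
vaddr = 573: l1_idx=2, l2_idx=1
L1[2] = 1; L2[1][1] = 18

Answer: 18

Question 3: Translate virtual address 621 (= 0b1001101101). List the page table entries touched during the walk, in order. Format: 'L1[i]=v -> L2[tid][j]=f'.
vaddr = 621 = 0b1001101101
Split: l1_idx=2, l2_idx=3, offset=13

Answer: L1[2]=1 -> L2[1][3]=83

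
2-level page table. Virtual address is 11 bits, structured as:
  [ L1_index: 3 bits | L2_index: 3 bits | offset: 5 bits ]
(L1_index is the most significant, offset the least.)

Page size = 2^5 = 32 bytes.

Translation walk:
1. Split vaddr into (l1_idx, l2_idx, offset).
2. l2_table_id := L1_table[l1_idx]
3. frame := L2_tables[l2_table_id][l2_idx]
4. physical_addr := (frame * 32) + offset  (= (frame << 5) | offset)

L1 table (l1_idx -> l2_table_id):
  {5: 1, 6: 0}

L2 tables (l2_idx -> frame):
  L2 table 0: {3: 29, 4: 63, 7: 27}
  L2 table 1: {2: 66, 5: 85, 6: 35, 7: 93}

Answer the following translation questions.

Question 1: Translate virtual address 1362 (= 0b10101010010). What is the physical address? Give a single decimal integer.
vaddr = 1362 = 0b10101010010
Split: l1_idx=5, l2_idx=2, offset=18
L1[5] = 1
L2[1][2] = 66
paddr = 66 * 32 + 18 = 2130

Answer: 2130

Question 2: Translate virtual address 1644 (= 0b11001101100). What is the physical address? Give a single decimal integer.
Answer: 940

Derivation:
vaddr = 1644 = 0b11001101100
Split: l1_idx=6, l2_idx=3, offset=12
L1[6] = 0
L2[0][3] = 29
paddr = 29 * 32 + 12 = 940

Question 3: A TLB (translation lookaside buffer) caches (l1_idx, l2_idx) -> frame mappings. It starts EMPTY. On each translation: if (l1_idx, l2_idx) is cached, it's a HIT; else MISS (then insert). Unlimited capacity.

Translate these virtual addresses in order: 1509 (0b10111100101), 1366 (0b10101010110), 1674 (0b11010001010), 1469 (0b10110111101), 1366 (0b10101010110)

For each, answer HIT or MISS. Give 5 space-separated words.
Answer: MISS MISS MISS MISS HIT

Derivation:
vaddr=1509: (5,7) not in TLB -> MISS, insert
vaddr=1366: (5,2) not in TLB -> MISS, insert
vaddr=1674: (6,4) not in TLB -> MISS, insert
vaddr=1469: (5,5) not in TLB -> MISS, insert
vaddr=1366: (5,2) in TLB -> HIT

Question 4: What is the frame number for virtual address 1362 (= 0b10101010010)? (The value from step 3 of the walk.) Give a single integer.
Answer: 66

Derivation:
vaddr = 1362: l1_idx=5, l2_idx=2
L1[5] = 1; L2[1][2] = 66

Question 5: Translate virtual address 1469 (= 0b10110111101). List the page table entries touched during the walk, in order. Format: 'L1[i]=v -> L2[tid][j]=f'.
vaddr = 1469 = 0b10110111101
Split: l1_idx=5, l2_idx=5, offset=29

Answer: L1[5]=1 -> L2[1][5]=85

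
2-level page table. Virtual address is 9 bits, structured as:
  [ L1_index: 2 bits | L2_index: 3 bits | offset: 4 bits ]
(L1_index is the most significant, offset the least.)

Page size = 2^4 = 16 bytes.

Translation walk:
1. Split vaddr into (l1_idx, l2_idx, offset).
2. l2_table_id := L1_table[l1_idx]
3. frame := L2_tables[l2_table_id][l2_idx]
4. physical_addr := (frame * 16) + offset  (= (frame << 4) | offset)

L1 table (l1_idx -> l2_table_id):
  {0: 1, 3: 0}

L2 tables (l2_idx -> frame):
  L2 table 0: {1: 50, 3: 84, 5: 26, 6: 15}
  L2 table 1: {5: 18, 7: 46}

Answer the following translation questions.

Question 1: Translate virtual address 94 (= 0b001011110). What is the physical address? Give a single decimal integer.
vaddr = 94 = 0b001011110
Split: l1_idx=0, l2_idx=5, offset=14
L1[0] = 1
L2[1][5] = 18
paddr = 18 * 16 + 14 = 302

Answer: 302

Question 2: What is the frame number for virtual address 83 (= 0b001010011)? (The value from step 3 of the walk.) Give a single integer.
Answer: 18

Derivation:
vaddr = 83: l1_idx=0, l2_idx=5
L1[0] = 1; L2[1][5] = 18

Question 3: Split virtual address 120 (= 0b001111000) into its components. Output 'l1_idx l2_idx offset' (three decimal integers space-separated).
vaddr = 120 = 0b001111000
  top 2 bits -> l1_idx = 0
  next 3 bits -> l2_idx = 7
  bottom 4 bits -> offset = 8

Answer: 0 7 8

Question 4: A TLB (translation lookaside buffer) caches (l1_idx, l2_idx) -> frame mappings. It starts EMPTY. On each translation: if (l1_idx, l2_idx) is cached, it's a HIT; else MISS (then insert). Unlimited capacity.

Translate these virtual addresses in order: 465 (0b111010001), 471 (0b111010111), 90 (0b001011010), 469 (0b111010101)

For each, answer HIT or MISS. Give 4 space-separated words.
Answer: MISS HIT MISS HIT

Derivation:
vaddr=465: (3,5) not in TLB -> MISS, insert
vaddr=471: (3,5) in TLB -> HIT
vaddr=90: (0,5) not in TLB -> MISS, insert
vaddr=469: (3,5) in TLB -> HIT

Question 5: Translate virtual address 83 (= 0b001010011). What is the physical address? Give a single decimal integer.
Answer: 291

Derivation:
vaddr = 83 = 0b001010011
Split: l1_idx=0, l2_idx=5, offset=3
L1[0] = 1
L2[1][5] = 18
paddr = 18 * 16 + 3 = 291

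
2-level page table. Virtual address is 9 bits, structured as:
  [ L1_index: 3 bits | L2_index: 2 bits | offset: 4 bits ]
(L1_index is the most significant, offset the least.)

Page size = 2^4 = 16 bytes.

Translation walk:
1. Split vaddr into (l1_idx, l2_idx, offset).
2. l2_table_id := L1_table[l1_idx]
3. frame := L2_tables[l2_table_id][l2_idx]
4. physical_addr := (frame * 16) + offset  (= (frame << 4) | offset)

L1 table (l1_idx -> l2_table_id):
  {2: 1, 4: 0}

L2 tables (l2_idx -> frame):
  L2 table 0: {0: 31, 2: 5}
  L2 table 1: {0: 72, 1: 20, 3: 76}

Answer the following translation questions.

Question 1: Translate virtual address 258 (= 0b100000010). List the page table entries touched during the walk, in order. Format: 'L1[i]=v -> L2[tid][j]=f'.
vaddr = 258 = 0b100000010
Split: l1_idx=4, l2_idx=0, offset=2

Answer: L1[4]=0 -> L2[0][0]=31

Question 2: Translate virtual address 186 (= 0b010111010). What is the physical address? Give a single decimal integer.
Answer: 1226

Derivation:
vaddr = 186 = 0b010111010
Split: l1_idx=2, l2_idx=3, offset=10
L1[2] = 1
L2[1][3] = 76
paddr = 76 * 16 + 10 = 1226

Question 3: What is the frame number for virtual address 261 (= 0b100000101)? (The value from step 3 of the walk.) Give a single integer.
vaddr = 261: l1_idx=4, l2_idx=0
L1[4] = 0; L2[0][0] = 31

Answer: 31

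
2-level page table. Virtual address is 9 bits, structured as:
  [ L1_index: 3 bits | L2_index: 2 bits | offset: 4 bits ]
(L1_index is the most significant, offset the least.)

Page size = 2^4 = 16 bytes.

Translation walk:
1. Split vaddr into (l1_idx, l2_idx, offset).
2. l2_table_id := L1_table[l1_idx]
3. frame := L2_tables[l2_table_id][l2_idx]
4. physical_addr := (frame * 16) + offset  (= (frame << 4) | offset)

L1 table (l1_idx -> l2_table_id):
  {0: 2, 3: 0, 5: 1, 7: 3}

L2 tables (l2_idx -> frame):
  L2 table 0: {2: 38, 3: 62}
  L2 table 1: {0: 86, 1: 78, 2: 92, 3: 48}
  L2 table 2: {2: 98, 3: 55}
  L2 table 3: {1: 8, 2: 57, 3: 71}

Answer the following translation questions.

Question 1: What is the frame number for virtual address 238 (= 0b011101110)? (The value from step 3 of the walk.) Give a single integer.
Answer: 38

Derivation:
vaddr = 238: l1_idx=3, l2_idx=2
L1[3] = 0; L2[0][2] = 38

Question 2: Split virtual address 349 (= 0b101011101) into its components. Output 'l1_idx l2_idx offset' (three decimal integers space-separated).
Answer: 5 1 13

Derivation:
vaddr = 349 = 0b101011101
  top 3 bits -> l1_idx = 5
  next 2 bits -> l2_idx = 1
  bottom 4 bits -> offset = 13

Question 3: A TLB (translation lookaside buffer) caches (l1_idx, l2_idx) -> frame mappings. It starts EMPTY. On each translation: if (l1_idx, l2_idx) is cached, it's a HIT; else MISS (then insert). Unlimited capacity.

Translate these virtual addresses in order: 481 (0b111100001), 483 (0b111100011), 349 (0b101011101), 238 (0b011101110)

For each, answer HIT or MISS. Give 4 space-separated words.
Answer: MISS HIT MISS MISS

Derivation:
vaddr=481: (7,2) not in TLB -> MISS, insert
vaddr=483: (7,2) in TLB -> HIT
vaddr=349: (5,1) not in TLB -> MISS, insert
vaddr=238: (3,2) not in TLB -> MISS, insert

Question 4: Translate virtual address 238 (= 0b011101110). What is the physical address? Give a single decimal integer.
Answer: 622

Derivation:
vaddr = 238 = 0b011101110
Split: l1_idx=3, l2_idx=2, offset=14
L1[3] = 0
L2[0][2] = 38
paddr = 38 * 16 + 14 = 622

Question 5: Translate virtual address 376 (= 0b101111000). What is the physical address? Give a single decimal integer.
vaddr = 376 = 0b101111000
Split: l1_idx=5, l2_idx=3, offset=8
L1[5] = 1
L2[1][3] = 48
paddr = 48 * 16 + 8 = 776

Answer: 776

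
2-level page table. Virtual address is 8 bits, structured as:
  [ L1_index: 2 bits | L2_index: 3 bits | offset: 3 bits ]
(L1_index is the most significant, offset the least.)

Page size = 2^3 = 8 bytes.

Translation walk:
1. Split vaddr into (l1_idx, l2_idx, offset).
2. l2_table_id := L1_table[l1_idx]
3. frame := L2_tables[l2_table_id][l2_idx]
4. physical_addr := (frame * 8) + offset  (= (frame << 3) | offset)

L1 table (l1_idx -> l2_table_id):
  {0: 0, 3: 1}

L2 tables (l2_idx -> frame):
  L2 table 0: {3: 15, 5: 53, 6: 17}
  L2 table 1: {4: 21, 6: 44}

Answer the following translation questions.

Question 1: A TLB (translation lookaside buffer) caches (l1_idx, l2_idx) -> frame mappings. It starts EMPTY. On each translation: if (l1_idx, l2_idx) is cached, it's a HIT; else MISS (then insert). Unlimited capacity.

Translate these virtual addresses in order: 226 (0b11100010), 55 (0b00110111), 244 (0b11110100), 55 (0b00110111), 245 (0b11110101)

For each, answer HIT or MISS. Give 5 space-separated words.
Answer: MISS MISS MISS HIT HIT

Derivation:
vaddr=226: (3,4) not in TLB -> MISS, insert
vaddr=55: (0,6) not in TLB -> MISS, insert
vaddr=244: (3,6) not in TLB -> MISS, insert
vaddr=55: (0,6) in TLB -> HIT
vaddr=245: (3,6) in TLB -> HIT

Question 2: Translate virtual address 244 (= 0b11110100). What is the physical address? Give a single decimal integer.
Answer: 356

Derivation:
vaddr = 244 = 0b11110100
Split: l1_idx=3, l2_idx=6, offset=4
L1[3] = 1
L2[1][6] = 44
paddr = 44 * 8 + 4 = 356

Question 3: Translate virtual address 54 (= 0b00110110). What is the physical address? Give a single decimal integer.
Answer: 142

Derivation:
vaddr = 54 = 0b00110110
Split: l1_idx=0, l2_idx=6, offset=6
L1[0] = 0
L2[0][6] = 17
paddr = 17 * 8 + 6 = 142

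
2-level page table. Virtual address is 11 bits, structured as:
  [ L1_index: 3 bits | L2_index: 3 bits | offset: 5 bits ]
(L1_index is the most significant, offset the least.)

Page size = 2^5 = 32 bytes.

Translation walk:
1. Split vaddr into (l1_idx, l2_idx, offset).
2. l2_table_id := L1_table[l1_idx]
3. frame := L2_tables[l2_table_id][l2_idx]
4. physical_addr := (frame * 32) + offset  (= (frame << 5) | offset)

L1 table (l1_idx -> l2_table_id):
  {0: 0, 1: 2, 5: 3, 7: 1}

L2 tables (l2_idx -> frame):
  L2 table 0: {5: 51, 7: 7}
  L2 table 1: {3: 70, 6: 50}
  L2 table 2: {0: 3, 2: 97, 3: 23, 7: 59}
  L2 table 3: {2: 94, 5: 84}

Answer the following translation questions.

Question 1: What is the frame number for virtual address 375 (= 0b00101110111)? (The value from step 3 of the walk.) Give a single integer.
vaddr = 375: l1_idx=1, l2_idx=3
L1[1] = 2; L2[2][3] = 23

Answer: 23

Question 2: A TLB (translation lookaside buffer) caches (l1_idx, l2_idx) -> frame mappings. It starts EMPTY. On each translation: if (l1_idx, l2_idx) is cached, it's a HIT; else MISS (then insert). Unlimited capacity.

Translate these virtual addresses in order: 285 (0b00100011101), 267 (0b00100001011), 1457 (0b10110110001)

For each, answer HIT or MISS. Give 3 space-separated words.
vaddr=285: (1,0) not in TLB -> MISS, insert
vaddr=267: (1,0) in TLB -> HIT
vaddr=1457: (5,5) not in TLB -> MISS, insert

Answer: MISS HIT MISS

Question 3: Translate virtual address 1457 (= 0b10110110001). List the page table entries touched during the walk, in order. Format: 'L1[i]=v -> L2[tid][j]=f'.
Answer: L1[5]=3 -> L2[3][5]=84

Derivation:
vaddr = 1457 = 0b10110110001
Split: l1_idx=5, l2_idx=5, offset=17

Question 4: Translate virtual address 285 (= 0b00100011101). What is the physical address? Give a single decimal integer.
Answer: 125

Derivation:
vaddr = 285 = 0b00100011101
Split: l1_idx=1, l2_idx=0, offset=29
L1[1] = 2
L2[2][0] = 3
paddr = 3 * 32 + 29 = 125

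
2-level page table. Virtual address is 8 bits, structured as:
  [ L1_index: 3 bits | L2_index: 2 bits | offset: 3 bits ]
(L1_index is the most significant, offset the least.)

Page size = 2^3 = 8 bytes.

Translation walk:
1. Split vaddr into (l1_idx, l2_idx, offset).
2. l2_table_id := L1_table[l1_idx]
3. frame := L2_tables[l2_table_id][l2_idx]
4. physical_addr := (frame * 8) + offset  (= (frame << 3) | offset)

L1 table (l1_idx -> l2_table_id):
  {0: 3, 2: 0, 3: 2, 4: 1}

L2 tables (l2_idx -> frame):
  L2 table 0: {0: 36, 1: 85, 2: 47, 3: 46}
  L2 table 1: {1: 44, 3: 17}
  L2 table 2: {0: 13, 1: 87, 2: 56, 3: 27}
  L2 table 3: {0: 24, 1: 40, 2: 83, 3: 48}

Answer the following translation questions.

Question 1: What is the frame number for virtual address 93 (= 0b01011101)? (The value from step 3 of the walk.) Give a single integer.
vaddr = 93: l1_idx=2, l2_idx=3
L1[2] = 0; L2[0][3] = 46

Answer: 46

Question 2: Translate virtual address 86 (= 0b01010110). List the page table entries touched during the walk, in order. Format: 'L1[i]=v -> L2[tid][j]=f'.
Answer: L1[2]=0 -> L2[0][2]=47

Derivation:
vaddr = 86 = 0b01010110
Split: l1_idx=2, l2_idx=2, offset=6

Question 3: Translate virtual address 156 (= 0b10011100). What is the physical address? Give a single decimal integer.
vaddr = 156 = 0b10011100
Split: l1_idx=4, l2_idx=3, offset=4
L1[4] = 1
L2[1][3] = 17
paddr = 17 * 8 + 4 = 140

Answer: 140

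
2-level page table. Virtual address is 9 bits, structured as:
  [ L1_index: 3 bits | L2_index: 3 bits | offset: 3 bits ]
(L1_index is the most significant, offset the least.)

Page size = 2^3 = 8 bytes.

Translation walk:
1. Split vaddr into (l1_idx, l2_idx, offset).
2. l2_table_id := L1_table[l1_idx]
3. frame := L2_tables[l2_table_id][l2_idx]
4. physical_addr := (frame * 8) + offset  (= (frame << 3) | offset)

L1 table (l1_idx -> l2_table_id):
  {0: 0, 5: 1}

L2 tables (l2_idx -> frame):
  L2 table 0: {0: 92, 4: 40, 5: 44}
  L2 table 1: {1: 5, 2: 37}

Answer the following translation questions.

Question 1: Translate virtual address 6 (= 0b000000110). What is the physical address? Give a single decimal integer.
vaddr = 6 = 0b000000110
Split: l1_idx=0, l2_idx=0, offset=6
L1[0] = 0
L2[0][0] = 92
paddr = 92 * 8 + 6 = 742

Answer: 742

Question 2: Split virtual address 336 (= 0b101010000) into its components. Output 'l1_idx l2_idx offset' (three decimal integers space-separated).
vaddr = 336 = 0b101010000
  top 3 bits -> l1_idx = 5
  next 3 bits -> l2_idx = 2
  bottom 3 bits -> offset = 0

Answer: 5 2 0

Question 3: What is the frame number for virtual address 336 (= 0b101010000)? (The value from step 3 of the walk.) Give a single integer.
vaddr = 336: l1_idx=5, l2_idx=2
L1[5] = 1; L2[1][2] = 37

Answer: 37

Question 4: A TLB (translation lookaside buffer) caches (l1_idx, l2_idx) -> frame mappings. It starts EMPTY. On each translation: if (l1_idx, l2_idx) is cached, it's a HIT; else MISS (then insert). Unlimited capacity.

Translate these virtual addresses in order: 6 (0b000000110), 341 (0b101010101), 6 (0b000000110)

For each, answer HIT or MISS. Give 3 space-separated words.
vaddr=6: (0,0) not in TLB -> MISS, insert
vaddr=341: (5,2) not in TLB -> MISS, insert
vaddr=6: (0,0) in TLB -> HIT

Answer: MISS MISS HIT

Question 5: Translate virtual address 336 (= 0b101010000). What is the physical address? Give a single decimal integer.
vaddr = 336 = 0b101010000
Split: l1_idx=5, l2_idx=2, offset=0
L1[5] = 1
L2[1][2] = 37
paddr = 37 * 8 + 0 = 296

Answer: 296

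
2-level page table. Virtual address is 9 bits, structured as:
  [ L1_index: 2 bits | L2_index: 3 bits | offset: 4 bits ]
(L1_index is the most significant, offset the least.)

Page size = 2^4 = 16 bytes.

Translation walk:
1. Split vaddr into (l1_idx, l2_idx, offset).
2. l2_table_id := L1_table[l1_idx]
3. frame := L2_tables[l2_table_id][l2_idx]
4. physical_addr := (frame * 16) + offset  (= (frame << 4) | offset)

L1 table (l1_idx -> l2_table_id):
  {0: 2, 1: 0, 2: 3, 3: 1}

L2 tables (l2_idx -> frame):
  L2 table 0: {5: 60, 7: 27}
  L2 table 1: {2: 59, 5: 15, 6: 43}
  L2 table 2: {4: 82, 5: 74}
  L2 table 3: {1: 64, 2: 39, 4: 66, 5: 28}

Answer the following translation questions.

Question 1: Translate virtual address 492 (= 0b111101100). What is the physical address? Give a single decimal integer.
Answer: 700

Derivation:
vaddr = 492 = 0b111101100
Split: l1_idx=3, l2_idx=6, offset=12
L1[3] = 1
L2[1][6] = 43
paddr = 43 * 16 + 12 = 700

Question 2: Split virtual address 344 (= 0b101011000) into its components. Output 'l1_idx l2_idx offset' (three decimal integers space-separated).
Answer: 2 5 8

Derivation:
vaddr = 344 = 0b101011000
  top 2 bits -> l1_idx = 2
  next 3 bits -> l2_idx = 5
  bottom 4 bits -> offset = 8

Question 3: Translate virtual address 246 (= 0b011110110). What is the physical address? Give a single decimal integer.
Answer: 438

Derivation:
vaddr = 246 = 0b011110110
Split: l1_idx=1, l2_idx=7, offset=6
L1[1] = 0
L2[0][7] = 27
paddr = 27 * 16 + 6 = 438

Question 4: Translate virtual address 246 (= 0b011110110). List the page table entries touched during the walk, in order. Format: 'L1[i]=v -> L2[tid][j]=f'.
vaddr = 246 = 0b011110110
Split: l1_idx=1, l2_idx=7, offset=6

Answer: L1[1]=0 -> L2[0][7]=27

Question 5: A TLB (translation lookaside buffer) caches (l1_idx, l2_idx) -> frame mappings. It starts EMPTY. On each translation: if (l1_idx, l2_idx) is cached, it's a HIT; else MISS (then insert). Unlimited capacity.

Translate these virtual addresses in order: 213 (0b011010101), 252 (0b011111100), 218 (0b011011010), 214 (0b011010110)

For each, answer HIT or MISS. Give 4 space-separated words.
Answer: MISS MISS HIT HIT

Derivation:
vaddr=213: (1,5) not in TLB -> MISS, insert
vaddr=252: (1,7) not in TLB -> MISS, insert
vaddr=218: (1,5) in TLB -> HIT
vaddr=214: (1,5) in TLB -> HIT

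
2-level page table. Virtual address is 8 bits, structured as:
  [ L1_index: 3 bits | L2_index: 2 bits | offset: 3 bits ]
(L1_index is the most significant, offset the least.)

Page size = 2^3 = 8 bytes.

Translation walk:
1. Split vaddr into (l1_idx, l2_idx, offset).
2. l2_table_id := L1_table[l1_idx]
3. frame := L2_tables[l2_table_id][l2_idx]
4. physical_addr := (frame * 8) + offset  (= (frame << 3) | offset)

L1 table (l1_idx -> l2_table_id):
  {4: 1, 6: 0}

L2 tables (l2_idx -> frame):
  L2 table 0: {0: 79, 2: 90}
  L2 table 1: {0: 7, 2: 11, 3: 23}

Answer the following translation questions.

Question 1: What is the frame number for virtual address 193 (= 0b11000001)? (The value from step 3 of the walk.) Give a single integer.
Answer: 79

Derivation:
vaddr = 193: l1_idx=6, l2_idx=0
L1[6] = 0; L2[0][0] = 79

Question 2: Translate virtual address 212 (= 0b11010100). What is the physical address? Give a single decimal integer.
vaddr = 212 = 0b11010100
Split: l1_idx=6, l2_idx=2, offset=4
L1[6] = 0
L2[0][2] = 90
paddr = 90 * 8 + 4 = 724

Answer: 724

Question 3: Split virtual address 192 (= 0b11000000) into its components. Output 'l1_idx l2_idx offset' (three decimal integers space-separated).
Answer: 6 0 0

Derivation:
vaddr = 192 = 0b11000000
  top 3 bits -> l1_idx = 6
  next 2 bits -> l2_idx = 0
  bottom 3 bits -> offset = 0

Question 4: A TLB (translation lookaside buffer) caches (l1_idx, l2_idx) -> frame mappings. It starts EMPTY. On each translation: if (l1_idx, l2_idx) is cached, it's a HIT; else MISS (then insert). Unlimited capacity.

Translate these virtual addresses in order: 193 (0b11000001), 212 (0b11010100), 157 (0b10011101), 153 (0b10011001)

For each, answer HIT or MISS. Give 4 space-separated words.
vaddr=193: (6,0) not in TLB -> MISS, insert
vaddr=212: (6,2) not in TLB -> MISS, insert
vaddr=157: (4,3) not in TLB -> MISS, insert
vaddr=153: (4,3) in TLB -> HIT

Answer: MISS MISS MISS HIT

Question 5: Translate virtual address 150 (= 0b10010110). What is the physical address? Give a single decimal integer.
vaddr = 150 = 0b10010110
Split: l1_idx=4, l2_idx=2, offset=6
L1[4] = 1
L2[1][2] = 11
paddr = 11 * 8 + 6 = 94

Answer: 94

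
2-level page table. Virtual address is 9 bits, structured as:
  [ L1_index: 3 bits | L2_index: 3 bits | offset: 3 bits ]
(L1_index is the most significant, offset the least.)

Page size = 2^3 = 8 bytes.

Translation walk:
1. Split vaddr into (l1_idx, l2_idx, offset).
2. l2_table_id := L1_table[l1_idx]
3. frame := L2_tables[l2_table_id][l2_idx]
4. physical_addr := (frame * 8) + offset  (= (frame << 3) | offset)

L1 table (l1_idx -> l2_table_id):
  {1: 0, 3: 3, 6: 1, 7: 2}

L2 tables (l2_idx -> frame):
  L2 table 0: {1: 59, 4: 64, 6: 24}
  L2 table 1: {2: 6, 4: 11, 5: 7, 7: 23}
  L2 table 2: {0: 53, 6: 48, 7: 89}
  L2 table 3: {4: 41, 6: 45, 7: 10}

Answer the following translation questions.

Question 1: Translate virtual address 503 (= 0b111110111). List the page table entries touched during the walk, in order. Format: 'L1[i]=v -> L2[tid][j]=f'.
vaddr = 503 = 0b111110111
Split: l1_idx=7, l2_idx=6, offset=7

Answer: L1[7]=2 -> L2[2][6]=48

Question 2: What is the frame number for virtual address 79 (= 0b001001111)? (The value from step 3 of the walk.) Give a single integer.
vaddr = 79: l1_idx=1, l2_idx=1
L1[1] = 0; L2[0][1] = 59

Answer: 59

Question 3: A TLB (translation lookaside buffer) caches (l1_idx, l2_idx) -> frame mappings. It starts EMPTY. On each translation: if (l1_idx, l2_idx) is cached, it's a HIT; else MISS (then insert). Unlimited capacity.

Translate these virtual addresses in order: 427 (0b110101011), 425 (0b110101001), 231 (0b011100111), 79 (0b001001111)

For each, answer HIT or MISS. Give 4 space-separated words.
Answer: MISS HIT MISS MISS

Derivation:
vaddr=427: (6,5) not in TLB -> MISS, insert
vaddr=425: (6,5) in TLB -> HIT
vaddr=231: (3,4) not in TLB -> MISS, insert
vaddr=79: (1,1) not in TLB -> MISS, insert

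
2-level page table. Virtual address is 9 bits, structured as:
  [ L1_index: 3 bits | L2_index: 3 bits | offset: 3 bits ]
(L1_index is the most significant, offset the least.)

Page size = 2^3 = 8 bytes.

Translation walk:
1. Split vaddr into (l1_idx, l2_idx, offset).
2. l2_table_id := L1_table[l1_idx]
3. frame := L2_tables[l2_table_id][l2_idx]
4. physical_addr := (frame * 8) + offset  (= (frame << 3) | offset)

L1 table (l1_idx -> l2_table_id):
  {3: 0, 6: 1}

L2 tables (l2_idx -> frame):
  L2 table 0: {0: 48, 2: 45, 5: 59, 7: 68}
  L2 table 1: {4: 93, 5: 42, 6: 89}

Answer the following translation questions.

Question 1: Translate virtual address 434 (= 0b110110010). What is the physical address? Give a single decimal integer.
Answer: 714

Derivation:
vaddr = 434 = 0b110110010
Split: l1_idx=6, l2_idx=6, offset=2
L1[6] = 1
L2[1][6] = 89
paddr = 89 * 8 + 2 = 714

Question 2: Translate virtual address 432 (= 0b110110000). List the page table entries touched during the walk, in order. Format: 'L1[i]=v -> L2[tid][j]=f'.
vaddr = 432 = 0b110110000
Split: l1_idx=6, l2_idx=6, offset=0

Answer: L1[6]=1 -> L2[1][6]=89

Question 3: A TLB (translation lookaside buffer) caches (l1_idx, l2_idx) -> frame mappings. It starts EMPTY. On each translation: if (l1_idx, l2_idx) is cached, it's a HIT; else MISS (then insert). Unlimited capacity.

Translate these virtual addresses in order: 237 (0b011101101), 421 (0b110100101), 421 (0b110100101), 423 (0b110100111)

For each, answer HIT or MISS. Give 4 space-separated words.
Answer: MISS MISS HIT HIT

Derivation:
vaddr=237: (3,5) not in TLB -> MISS, insert
vaddr=421: (6,4) not in TLB -> MISS, insert
vaddr=421: (6,4) in TLB -> HIT
vaddr=423: (6,4) in TLB -> HIT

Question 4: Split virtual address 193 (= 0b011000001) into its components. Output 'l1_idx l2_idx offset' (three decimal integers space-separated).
Answer: 3 0 1

Derivation:
vaddr = 193 = 0b011000001
  top 3 bits -> l1_idx = 3
  next 3 bits -> l2_idx = 0
  bottom 3 bits -> offset = 1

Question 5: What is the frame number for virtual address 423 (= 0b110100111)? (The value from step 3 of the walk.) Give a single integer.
Answer: 93

Derivation:
vaddr = 423: l1_idx=6, l2_idx=4
L1[6] = 1; L2[1][4] = 93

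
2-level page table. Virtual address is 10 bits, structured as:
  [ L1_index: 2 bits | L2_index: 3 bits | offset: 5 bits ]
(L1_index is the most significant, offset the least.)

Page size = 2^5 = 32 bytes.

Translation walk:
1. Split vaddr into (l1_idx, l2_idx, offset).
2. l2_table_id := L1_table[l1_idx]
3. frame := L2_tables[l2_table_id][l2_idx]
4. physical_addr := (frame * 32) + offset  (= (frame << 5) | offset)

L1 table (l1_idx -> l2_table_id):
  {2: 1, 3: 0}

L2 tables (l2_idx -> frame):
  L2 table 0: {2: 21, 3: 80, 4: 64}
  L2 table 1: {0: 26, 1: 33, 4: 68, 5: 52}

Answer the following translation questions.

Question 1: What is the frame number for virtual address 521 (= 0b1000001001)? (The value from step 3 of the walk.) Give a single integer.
vaddr = 521: l1_idx=2, l2_idx=0
L1[2] = 1; L2[1][0] = 26

Answer: 26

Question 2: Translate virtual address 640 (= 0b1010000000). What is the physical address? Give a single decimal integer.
Answer: 2176

Derivation:
vaddr = 640 = 0b1010000000
Split: l1_idx=2, l2_idx=4, offset=0
L1[2] = 1
L2[1][4] = 68
paddr = 68 * 32 + 0 = 2176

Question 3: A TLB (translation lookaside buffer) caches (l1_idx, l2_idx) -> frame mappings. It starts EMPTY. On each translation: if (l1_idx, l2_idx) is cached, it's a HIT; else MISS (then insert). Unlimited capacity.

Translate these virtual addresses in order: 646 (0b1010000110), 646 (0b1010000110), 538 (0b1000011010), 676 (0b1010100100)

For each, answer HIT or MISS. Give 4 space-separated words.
vaddr=646: (2,4) not in TLB -> MISS, insert
vaddr=646: (2,4) in TLB -> HIT
vaddr=538: (2,0) not in TLB -> MISS, insert
vaddr=676: (2,5) not in TLB -> MISS, insert

Answer: MISS HIT MISS MISS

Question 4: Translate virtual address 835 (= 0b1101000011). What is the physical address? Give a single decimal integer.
vaddr = 835 = 0b1101000011
Split: l1_idx=3, l2_idx=2, offset=3
L1[3] = 0
L2[0][2] = 21
paddr = 21 * 32 + 3 = 675

Answer: 675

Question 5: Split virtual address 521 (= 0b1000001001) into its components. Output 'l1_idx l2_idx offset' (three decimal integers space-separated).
Answer: 2 0 9

Derivation:
vaddr = 521 = 0b1000001001
  top 2 bits -> l1_idx = 2
  next 3 bits -> l2_idx = 0
  bottom 5 bits -> offset = 9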